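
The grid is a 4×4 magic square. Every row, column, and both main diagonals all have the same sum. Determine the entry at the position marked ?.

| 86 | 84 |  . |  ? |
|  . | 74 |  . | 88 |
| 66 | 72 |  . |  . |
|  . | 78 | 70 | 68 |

62

Column 2 is complete and sums to 308; that is the magic constant.
Using row 4: 78 + 70 + 68 + ? → (4,1) = 308 − 216 = 92.
From column 1, 308 − (86 + 66 + 92) gives (2,1) = 64.
From main diagonal, 308 − (86 + 74 + 68) gives (3,3) = 80.
From row 2, 308 − (64 + 74 + 88) gives (2,3) = 82.
Row 3: 66 + 72 + 80 + ? = 308, so (3,4) = 90.
Column 3 needs 308; the known cells sum to 232, so (1,3) = 76.
From column 4, 308 − (88 + 90 + 68) gives (1,4) = 62.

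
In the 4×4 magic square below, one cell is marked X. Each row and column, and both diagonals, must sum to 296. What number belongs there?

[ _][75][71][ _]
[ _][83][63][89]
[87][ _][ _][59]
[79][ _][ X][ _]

Using row 2: 83 + 63 + 89 + ? → (2,1) = 296 − 235 = 61.
From column 1, 296 − (61 + 87 + 79) gives (1,1) = 69.
The remaining cell in row 1 is (1,4) = 296 − 215 = 81.
The remaining cell in column 4 is (4,4) = 296 − 229 = 67.
Using main diagonal: 69 + 83 + 67 + ? → (3,3) = 296 − 219 = 77.
Using anti-diagonal: 81 + 63 + 79 + ? → (3,2) = 296 − 223 = 73.
From column 2, 296 − (75 + 83 + 73) gives (4,2) = 65.
Column 3 needs 296; the known cells sum to 211, so (4,3) = 85.

85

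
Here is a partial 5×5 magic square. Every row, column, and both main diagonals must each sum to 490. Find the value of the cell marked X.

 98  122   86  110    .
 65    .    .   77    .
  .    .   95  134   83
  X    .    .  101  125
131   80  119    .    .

89

Using row 1: 98 + 122 + 86 + 110 + ? → (1,5) = 490 − 416 = 74.
From column 4, 490 − (110 + 77 + 134 + 101) gives (5,4) = 68.
From anti-diagonal, 490 − (74 + 77 + 95 + 131) gives (4,2) = 113.
Row 5 must total 490; the given cells sum to 398, so (5,5) = 92.
From column 5, 490 − (74 + 83 + 125 + 92) gives (2,5) = 116.
The remaining cell in main diagonal is (2,2) = 490 − 386 = 104.
From row 2, 490 − (65 + 104 + 77 + 116) gives (2,3) = 128.
Column 2 needs 490; the known cells sum to 419, so (3,2) = 71.
Column 3 must total 490; the given cells sum to 428, so (4,3) = 62.
Using row 3: 71 + 95 + 134 + 83 + ? → (3,1) = 490 − 383 = 107.
From row 4, 490 − (113 + 62 + 101 + 125) gives (4,1) = 89.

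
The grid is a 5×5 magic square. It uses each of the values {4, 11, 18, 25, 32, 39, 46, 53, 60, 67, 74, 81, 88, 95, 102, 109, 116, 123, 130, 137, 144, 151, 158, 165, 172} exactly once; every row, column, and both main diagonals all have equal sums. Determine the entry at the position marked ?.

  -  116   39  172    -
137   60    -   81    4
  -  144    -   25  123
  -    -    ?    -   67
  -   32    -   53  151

The 25 entries sum to 2200, so each line sums to 2200/5 = 440.
Row 2 must total 440; the given cells sum to 282, so (2,3) = 158.
Using column 2: 116 + 60 + 144 + 32 + ? → (4,2) = 440 − 352 = 88.
From column 4, 440 − (172 + 81 + 25 + 53) gives (4,4) = 109.
Column 5: 4 + 123 + 67 + 151 + ? = 440, so (1,5) = 95.
Row 1: 116 + 39 + 172 + 95 + ? = 440, so (1,1) = 18.
From main diagonal, 440 − (18 + 60 + 109 + 151) gives (3,3) = 102.
From anti-diagonal, 440 − (95 + 81 + 102 + 88) gives (5,1) = 74.
Row 3 must total 440; the given cells sum to 394, so (3,1) = 46.
The remaining cell in row 5 is (5,3) = 440 − 310 = 130.
The remaining cell in column 1 is (4,1) = 440 − 275 = 165.
Column 3: 39 + 158 + 102 + 130 + ? = 440, so (4,3) = 11.

11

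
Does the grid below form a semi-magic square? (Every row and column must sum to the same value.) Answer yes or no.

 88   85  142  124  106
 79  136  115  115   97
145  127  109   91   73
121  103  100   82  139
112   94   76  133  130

No — row 2 sums to 542 but column 5 sums to 545.

Row 1: 88 + 85 + 142 + 124 + 106 = 545.
Row 2: 79 + 136 + 115 + 115 + 97 = 542.
Row 3: 145 + 127 + 109 + 91 + 73 = 545.
Row 4: 121 + 103 + 100 + 82 + 139 = 545.
Row 5: 112 + 94 + 76 + 133 + 130 = 545.
Column 1: 88 + 79 + 145 + 121 + 112 = 545.
Column 2: 85 + 136 + 127 + 103 + 94 = 545.
Column 3: 142 + 115 + 109 + 100 + 76 = 542.
Column 4: 124 + 115 + 91 + 82 + 133 = 545.
Column 5: 106 + 97 + 73 + 139 + 130 = 545.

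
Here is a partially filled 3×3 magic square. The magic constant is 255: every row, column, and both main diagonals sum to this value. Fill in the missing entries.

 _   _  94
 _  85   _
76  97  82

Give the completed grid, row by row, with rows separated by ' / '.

Using column 2: 85 + 97 + ? → (1,2) = 255 − 182 = 73.
Column 3 must total 255; the given cells sum to 176, so (2,3) = 79.
Main diagonal: 85 + 82 + ? = 255, so (1,1) = 88.
The remaining cell in row 2 is (2,1) = 255 − 164 = 91.

88 73 94 / 91 85 79 / 76 97 82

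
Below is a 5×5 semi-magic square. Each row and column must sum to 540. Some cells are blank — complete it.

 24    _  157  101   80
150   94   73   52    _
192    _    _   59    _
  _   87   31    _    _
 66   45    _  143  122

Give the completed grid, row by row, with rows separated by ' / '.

24 178 157 101 80 / 150 94 73 52 171 / 192 136 115 59 38 / 108 87 31 185 129 / 66 45 164 143 122

Row 1 needs 540; the known cells sum to 362, so (1,2) = 178.
Using row 2: 150 + 94 + 73 + 52 + ? → (2,5) = 540 − 369 = 171.
Using row 5: 66 + 45 + 143 + 122 + ? → (5,3) = 540 − 376 = 164.
Column 1 needs 540; the known cells sum to 432, so (4,1) = 108.
Using column 2: 178 + 94 + 87 + 45 + ? → (3,2) = 540 − 404 = 136.
Column 3 must total 540; the given cells sum to 425, so (3,3) = 115.
Column 4: 101 + 52 + 59 + 143 + ? = 540, so (4,4) = 185.
Row 3: 192 + 136 + 115 + 59 + ? = 540, so (3,5) = 38.
The remaining cell in row 4 is (4,5) = 540 − 411 = 129.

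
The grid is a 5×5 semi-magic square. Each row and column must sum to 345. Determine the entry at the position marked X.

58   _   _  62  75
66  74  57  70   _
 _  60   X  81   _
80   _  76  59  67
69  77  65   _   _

From row 2, 345 − (66 + 74 + 57 + 70) gives (2,5) = 78.
Using row 4: 80 + 76 + 59 + 67 + ? → (4,2) = 345 − 282 = 63.
Column 1 needs 345; the known cells sum to 273, so (3,1) = 72.
The remaining cell in column 2 is (1,2) = 345 − 274 = 71.
Column 4 must total 345; the given cells sum to 272, so (5,4) = 73.
Row 1: 58 + 71 + 62 + 75 + ? = 345, so (1,3) = 79.
The remaining cell in row 5 is (5,5) = 345 − 284 = 61.
Using column 3: 79 + 57 + 76 + 65 + ? → (3,3) = 345 − 277 = 68.

68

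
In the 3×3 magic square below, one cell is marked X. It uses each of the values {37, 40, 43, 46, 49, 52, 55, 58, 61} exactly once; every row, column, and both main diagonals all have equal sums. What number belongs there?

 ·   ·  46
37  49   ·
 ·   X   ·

55

The 9 entries sum to 441, so each line sums to 441/3 = 147.
The remaining cell in row 2 is (2,3) = 147 − 86 = 61.
The remaining cell in column 3 is (3,3) = 147 − 107 = 40.
The remaining cell in main diagonal is (1,1) = 147 − 89 = 58.
Anti-diagonal must total 147; the given cells sum to 95, so (3,1) = 52.
Row 1: 58 + 46 + ? = 147, so (1,2) = 43.
Row 3 needs 147; the known cells sum to 92, so (3,2) = 55.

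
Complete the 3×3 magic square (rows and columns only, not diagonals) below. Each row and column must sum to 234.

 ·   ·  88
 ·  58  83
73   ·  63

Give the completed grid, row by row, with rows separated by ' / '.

68 78 88 / 93 58 83 / 73 98 63

Row 2: 58 + 83 + ? = 234, so (2,1) = 93.
Row 3: 73 + 63 + ? = 234, so (3,2) = 98.
From column 1, 234 − (93 + 73) gives (1,1) = 68.
Column 2 needs 234; the known cells sum to 156, so (1,2) = 78.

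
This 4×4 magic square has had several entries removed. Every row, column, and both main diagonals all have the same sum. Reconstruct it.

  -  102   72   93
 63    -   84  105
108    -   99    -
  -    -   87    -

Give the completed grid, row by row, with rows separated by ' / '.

75 102 72 93 / 63 90 84 105 / 108 69 99 66 / 96 81 87 78

Column 3 is already complete: 72 + 84 + 99 + 87 = 342, so that is the magic constant.
Row 1 needs 342; the known cells sum to 267, so (1,1) = 75.
Row 2: 63 + 84 + 105 + ? = 342, so (2,2) = 90.
From column 1, 342 − (75 + 63 + 108) gives (4,1) = 96.
Main diagonal needs 342; the known cells sum to 264, so (4,4) = 78.
Using anti-diagonal: 93 + 84 + 96 + ? → (3,2) = 342 − 273 = 69.
The remaining cell in row 3 is (3,4) = 342 − 276 = 66.
From row 4, 342 − (96 + 87 + 78) gives (4,2) = 81.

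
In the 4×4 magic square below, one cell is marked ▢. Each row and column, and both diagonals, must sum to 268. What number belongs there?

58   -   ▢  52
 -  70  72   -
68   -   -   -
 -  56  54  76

Row 4 needs 268; the known cells sum to 186, so (4,1) = 82.
Column 1 must total 268; the given cells sum to 208, so (2,1) = 60.
Using main diagonal: 58 + 70 + 76 + ? → (3,3) = 268 − 204 = 64.
The remaining cell in anti-diagonal is (3,2) = 268 − 206 = 62.
Using row 2: 60 + 70 + 72 + ? → (2,4) = 268 − 202 = 66.
Row 3: 68 + 62 + 64 + ? = 268, so (3,4) = 74.
Using column 2: 70 + 62 + 56 + ? → (1,2) = 268 − 188 = 80.
Column 3 needs 268; the known cells sum to 190, so (1,3) = 78.

78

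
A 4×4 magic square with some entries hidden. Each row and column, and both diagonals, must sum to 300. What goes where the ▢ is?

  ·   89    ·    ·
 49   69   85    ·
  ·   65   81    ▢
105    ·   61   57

101

Row 2 needs 300; the known cells sum to 203, so (2,4) = 97.
Row 4 must total 300; the given cells sum to 223, so (4,2) = 77.
From column 3, 300 − (85 + 81 + 61) gives (1,3) = 73.
The remaining cell in main diagonal is (1,1) = 300 − 207 = 93.
From anti-diagonal, 300 − (85 + 65 + 105) gives (1,4) = 45.
The remaining cell in column 1 is (3,1) = 300 − 247 = 53.
Column 4 must total 300; the given cells sum to 199, so (3,4) = 101.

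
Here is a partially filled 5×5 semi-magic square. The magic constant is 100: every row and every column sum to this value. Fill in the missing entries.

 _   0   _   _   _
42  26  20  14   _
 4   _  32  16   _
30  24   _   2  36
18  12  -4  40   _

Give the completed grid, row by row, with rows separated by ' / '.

From row 2, 100 − (42 + 26 + 20 + 14) gives (2,5) = -2.
Row 4 needs 100; the known cells sum to 92, so (4,3) = 8.
Row 5 needs 100; the known cells sum to 66, so (5,5) = 34.
The remaining cell in column 1 is (1,1) = 100 − 94 = 6.
Column 2: 0 + 26 + 24 + 12 + ? = 100, so (3,2) = 38.
Column 3: 20 + 32 + 8 + (-4) + ? = 100, so (1,3) = 44.
Column 4 needs 100; the known cells sum to 72, so (1,4) = 28.
Row 1 must total 100; the given cells sum to 78, so (1,5) = 22.
Row 3: 4 + 38 + 32 + 16 + ? = 100, so (3,5) = 10.

6 0 44 28 22 / 42 26 20 14 -2 / 4 38 32 16 10 / 30 24 8 2 36 / 18 12 -4 40 34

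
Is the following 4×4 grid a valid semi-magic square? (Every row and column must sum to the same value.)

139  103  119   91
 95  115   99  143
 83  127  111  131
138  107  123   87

Row 1: 139 + 103 + 119 + 91 = 452.
Row 2: 95 + 115 + 99 + 143 = 452.
Row 3: 83 + 127 + 111 + 131 = 452.
Row 4: 138 + 107 + 123 + 87 = 455.
Column 1: 139 + 95 + 83 + 138 = 455.
Column 2: 103 + 115 + 127 + 107 = 452.
Column 3: 119 + 99 + 111 + 123 = 452.
Column 4: 91 + 143 + 131 + 87 = 452.

No — row 4 sums to 455 but column 2 sums to 452.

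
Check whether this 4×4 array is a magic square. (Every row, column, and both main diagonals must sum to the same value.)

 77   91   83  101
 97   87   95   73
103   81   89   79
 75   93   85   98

Row 1: 77 + 91 + 83 + 101 = 352.
Row 2: 97 + 87 + 95 + 73 = 352.
Row 3: 103 + 81 + 89 + 79 = 352.
Row 4: 75 + 93 + 85 + 98 = 351.
Column 1: 77 + 97 + 103 + 75 = 352.
Column 2: 91 + 87 + 81 + 93 = 352.
Column 3: 83 + 95 + 89 + 85 = 352.
Column 4: 101 + 73 + 79 + 98 = 351.
Main diagonal: 77 + 87 + 89 + 98 = 351.
Anti-diagonal: 101 + 95 + 81 + 75 = 352.

No — main diagonal sums to 351 but anti-diagonal sums to 352.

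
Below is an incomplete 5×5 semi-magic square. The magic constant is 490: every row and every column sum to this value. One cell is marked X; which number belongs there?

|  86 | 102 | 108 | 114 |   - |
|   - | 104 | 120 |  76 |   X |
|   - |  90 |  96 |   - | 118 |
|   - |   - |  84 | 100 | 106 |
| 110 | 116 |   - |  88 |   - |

Using row 1: 86 + 102 + 108 + 114 + ? → (1,5) = 490 − 410 = 80.
From column 2, 490 − (102 + 104 + 90 + 116) gives (4,2) = 78.
From column 3, 490 − (108 + 120 + 96 + 84) gives (5,3) = 82.
Column 4 must total 490; the given cells sum to 378, so (3,4) = 112.
Row 3 needs 490; the known cells sum to 416, so (3,1) = 74.
Using row 4: 78 + 84 + 100 + 106 + ? → (4,1) = 490 − 368 = 122.
Row 5: 110 + 116 + 82 + 88 + ? = 490, so (5,5) = 94.
Column 1 must total 490; the given cells sum to 392, so (2,1) = 98.
Column 5 must total 490; the given cells sum to 398, so (2,5) = 92.

92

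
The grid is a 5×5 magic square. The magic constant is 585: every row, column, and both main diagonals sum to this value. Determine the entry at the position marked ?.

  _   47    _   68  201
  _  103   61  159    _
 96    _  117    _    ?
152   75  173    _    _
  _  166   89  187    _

138

Using column 2: 47 + 103 + 75 + 166 + ? → (3,2) = 585 − 391 = 194.
Column 3 must total 585; the given cells sum to 440, so (1,3) = 145.
From anti-diagonal, 585 − (201 + 159 + 117 + 75) gives (5,1) = 33.
Row 1 must total 585; the given cells sum to 461, so (1,1) = 124.
Row 5: 33 + 166 + 89 + 187 + ? = 585, so (5,5) = 110.
Column 1 needs 585; the known cells sum to 405, so (2,1) = 180.
Main diagonal: 124 + 103 + 117 + 110 + ? = 585, so (4,4) = 131.
Row 2: 180 + 103 + 61 + 159 + ? = 585, so (2,5) = 82.
Row 4 must total 585; the given cells sum to 531, so (4,5) = 54.
Column 4 must total 585; the given cells sum to 545, so (3,4) = 40.
Using column 5: 201 + 82 + 54 + 110 + ? → (3,5) = 585 − 447 = 138.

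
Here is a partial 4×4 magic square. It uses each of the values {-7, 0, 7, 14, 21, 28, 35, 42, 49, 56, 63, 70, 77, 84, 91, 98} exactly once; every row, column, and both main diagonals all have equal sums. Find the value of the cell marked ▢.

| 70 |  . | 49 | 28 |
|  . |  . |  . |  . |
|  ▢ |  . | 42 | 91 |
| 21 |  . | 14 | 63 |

The 16 entries sum to 728, so each line sums to 728/4 = 182.
Row 1: 70 + 49 + 28 + ? = 182, so (1,2) = 35.
Using row 4: 21 + 14 + 63 + ? → (4,2) = 182 − 98 = 84.
Column 3 needs 182; the known cells sum to 105, so (2,3) = 77.
From column 4, 182 − (28 + 91 + 63) gives (2,4) = 0.
From main diagonal, 182 − (70 + 42 + 63) gives (2,2) = 7.
The remaining cell in anti-diagonal is (3,2) = 182 − 126 = 56.
Row 2: 7 + 77 + 0 + ? = 182, so (2,1) = 98.
Using row 3: 56 + 42 + 91 + ? → (3,1) = 182 − 189 = -7.

-7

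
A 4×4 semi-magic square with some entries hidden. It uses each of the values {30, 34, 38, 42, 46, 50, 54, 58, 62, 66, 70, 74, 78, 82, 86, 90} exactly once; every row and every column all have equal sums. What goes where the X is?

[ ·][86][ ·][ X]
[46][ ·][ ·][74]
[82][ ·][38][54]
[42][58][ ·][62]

50

The 16 entries sum to 960, so each line sums to 960/4 = 240.
Using row 3: 82 + 38 + 54 + ? → (3,2) = 240 − 174 = 66.
From row 4, 240 − (42 + 58 + 62) gives (4,3) = 78.
Column 1: 46 + 82 + 42 + ? = 240, so (1,1) = 70.
Column 2 needs 240; the known cells sum to 210, so (2,2) = 30.
From column 4, 240 − (74 + 54 + 62) gives (1,4) = 50.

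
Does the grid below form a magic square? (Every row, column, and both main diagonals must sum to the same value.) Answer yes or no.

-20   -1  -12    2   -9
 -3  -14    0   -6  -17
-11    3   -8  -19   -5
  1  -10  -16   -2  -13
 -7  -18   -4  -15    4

Row 1: -20 + (-1) + (-12) + 2 + (-9) = -40.
Row 2: -3 + (-14) + 0 + (-6) + (-17) = -40.
Row 3: -11 + 3 + (-8) + (-19) + (-5) = -40.
Row 4: 1 + (-10) + (-16) + (-2) + (-13) = -40.
Row 5: -7 + (-18) + (-4) + (-15) + 4 = -40.
Column 1: -20 + (-3) + (-11) + 1 + (-7) = -40.
Column 2: -1 + (-14) + 3 + (-10) + (-18) = -40.
Column 3: -12 + 0 + (-8) + (-16) + (-4) = -40.
Column 4: 2 + (-6) + (-19) + (-2) + (-15) = -40.
Column 5: -9 + (-17) + (-5) + (-13) + 4 = -40.
Main diagonal: -20 + (-14) + (-8) + (-2) + 4 = -40.
Anti-diagonal: -9 + (-6) + (-8) + (-10) + (-7) = -40.
All lines sum to -40.

Yes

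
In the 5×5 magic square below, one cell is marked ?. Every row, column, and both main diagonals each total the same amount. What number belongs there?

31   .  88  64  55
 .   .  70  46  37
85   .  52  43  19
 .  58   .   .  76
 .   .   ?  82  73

16

Column 5 is complete and sums to 260; that is the magic constant.
Row 1 must total 260; the given cells sum to 238, so (1,2) = 22.
Row 3 must total 260; the given cells sum to 199, so (3,2) = 61.
Column 4: 64 + 46 + 43 + 82 + ? = 260, so (4,4) = 25.
Using main diagonal: 31 + 52 + 25 + 73 + ? → (2,2) = 260 − 181 = 79.
Anti-diagonal must total 260; the given cells sum to 211, so (5,1) = 49.
From row 2, 260 − (79 + 70 + 46 + 37) gives (2,1) = 28.
Using column 1: 31 + 28 + 85 + 49 + ? → (4,1) = 260 − 193 = 67.
Column 2 must total 260; the given cells sum to 220, so (5,2) = 40.
Using row 4: 67 + 58 + 25 + 76 + ? → (4,3) = 260 − 226 = 34.
Row 5 must total 260; the given cells sum to 244, so (5,3) = 16.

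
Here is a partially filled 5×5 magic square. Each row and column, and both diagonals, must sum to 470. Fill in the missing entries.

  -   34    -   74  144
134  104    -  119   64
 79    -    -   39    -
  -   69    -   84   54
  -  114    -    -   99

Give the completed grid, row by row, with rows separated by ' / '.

Row 2: 134 + 104 + 119 + 64 + ? = 470, so (2,3) = 49.
The remaining cell in column 2 is (3,2) = 470 − 321 = 149.
Column 4 needs 470; the known cells sum to 316, so (5,4) = 154.
Column 5 needs 470; the known cells sum to 361, so (3,5) = 109.
Row 3: 79 + 149 + 39 + 109 + ? = 470, so (3,3) = 94.
Using main diagonal: 104 + 94 + 84 + 99 + ? → (1,1) = 470 − 381 = 89.
From anti-diagonal, 470 − (144 + 119 + 94 + 69) gives (5,1) = 44.
Row 1: 89 + 34 + 74 + 144 + ? = 470, so (1,3) = 129.
Using row 5: 44 + 114 + 154 + 99 + ? → (5,3) = 470 − 411 = 59.
Column 1 must total 470; the given cells sum to 346, so (4,1) = 124.
Column 3 needs 470; the known cells sum to 331, so (4,3) = 139.

89 34 129 74 144 / 134 104 49 119 64 / 79 149 94 39 109 / 124 69 139 84 54 / 44 114 59 154 99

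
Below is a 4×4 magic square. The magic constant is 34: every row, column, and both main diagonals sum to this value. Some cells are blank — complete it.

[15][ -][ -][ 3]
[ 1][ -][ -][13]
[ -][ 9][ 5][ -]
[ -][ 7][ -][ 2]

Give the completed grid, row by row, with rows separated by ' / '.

The remaining cell in column 4 is (3,4) = 34 − 18 = 16.
The remaining cell in main diagonal is (2,2) = 34 − 22 = 12.
Row 2 must total 34; the given cells sum to 26, so (2,3) = 8.
Row 3 must total 34; the given cells sum to 30, so (3,1) = 4.
From column 1, 34 − (15 + 1 + 4) gives (4,1) = 14.
The remaining cell in column 2 is (1,2) = 34 − 28 = 6.
The remaining cell in row 1 is (1,3) = 34 − 24 = 10.
The remaining cell in row 4 is (4,3) = 34 − 23 = 11.

15 6 10 3 / 1 12 8 13 / 4 9 5 16 / 14 7 11 2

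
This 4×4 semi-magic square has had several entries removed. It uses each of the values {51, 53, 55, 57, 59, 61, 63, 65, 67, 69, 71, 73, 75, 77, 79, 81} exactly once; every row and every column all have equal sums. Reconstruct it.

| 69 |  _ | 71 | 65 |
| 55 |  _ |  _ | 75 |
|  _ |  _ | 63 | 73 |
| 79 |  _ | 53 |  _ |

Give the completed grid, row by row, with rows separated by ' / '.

The 16 entries sum to 1056, so each line sums to 1056/4 = 264.
Row 1 needs 264; the known cells sum to 205, so (1,2) = 59.
Column 1: 69 + 55 + 79 + ? = 264, so (3,1) = 61.
Column 3 needs 264; the known cells sum to 187, so (2,3) = 77.
The remaining cell in column 4 is (4,4) = 264 − 213 = 51.
Row 2 must total 264; the given cells sum to 207, so (2,2) = 57.
Row 3 must total 264; the given cells sum to 197, so (3,2) = 67.
The remaining cell in row 4 is (4,2) = 264 − 183 = 81.

69 59 71 65 / 55 57 77 75 / 61 67 63 73 / 79 81 53 51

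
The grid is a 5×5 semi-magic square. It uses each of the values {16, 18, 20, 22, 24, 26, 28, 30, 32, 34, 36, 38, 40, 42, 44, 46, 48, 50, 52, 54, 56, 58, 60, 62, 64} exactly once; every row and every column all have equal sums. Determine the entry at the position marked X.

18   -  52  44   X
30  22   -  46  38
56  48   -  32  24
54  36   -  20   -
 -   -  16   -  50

26

The 25 entries sum to 1000, so each line sums to 1000/5 = 200.
Using row 2: 30 + 22 + 46 + 38 + ? → (2,3) = 200 − 136 = 64.
The remaining cell in row 3 is (3,3) = 200 − 160 = 40.
From column 1, 200 − (18 + 30 + 56 + 54) gives (5,1) = 42.
Column 3 must total 200; the given cells sum to 172, so (4,3) = 28.
Using column 4: 44 + 46 + 32 + 20 + ? → (5,4) = 200 − 142 = 58.
Row 4 must total 200; the given cells sum to 138, so (4,5) = 62.
Using row 5: 42 + 16 + 58 + 50 + ? → (5,2) = 200 − 166 = 34.
Column 2 must total 200; the given cells sum to 140, so (1,2) = 60.
Column 5 must total 200; the given cells sum to 174, so (1,5) = 26.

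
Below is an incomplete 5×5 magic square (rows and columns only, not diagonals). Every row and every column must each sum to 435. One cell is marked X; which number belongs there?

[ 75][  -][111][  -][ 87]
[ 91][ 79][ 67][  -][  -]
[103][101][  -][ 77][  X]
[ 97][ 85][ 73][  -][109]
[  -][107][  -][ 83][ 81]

Row 4 needs 435; the known cells sum to 364, so (4,4) = 71.
Column 1 must total 435; the given cells sum to 366, so (5,1) = 69.
From column 2, 435 − (79 + 101 + 85 + 107) gives (1,2) = 63.
Row 1 must total 435; the given cells sum to 336, so (1,4) = 99.
From row 5, 435 − (69 + 107 + 83 + 81) gives (5,3) = 95.
Column 3: 111 + 67 + 73 + 95 + ? = 435, so (3,3) = 89.
Column 4 needs 435; the known cells sum to 330, so (2,4) = 105.
Row 2 needs 435; the known cells sum to 342, so (2,5) = 93.
From row 3, 435 − (103 + 101 + 89 + 77) gives (3,5) = 65.

65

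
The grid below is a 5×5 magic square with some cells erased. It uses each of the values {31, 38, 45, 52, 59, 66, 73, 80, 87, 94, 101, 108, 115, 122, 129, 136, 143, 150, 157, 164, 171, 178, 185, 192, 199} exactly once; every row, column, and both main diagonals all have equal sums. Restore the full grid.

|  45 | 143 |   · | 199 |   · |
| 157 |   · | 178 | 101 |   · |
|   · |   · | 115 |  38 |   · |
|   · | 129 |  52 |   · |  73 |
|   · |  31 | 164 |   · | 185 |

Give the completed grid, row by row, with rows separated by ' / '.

45 143 66 199 122 / 157 80 178 101 59 / 94 192 115 38 136 / 171 129 52 150 73 / 108 31 164 87 185

The 25 entries sum to 2875, so each line sums to 2875/5 = 575.
Column 3 needs 575; the known cells sum to 509, so (1,3) = 66.
From row 1, 575 − (45 + 143 + 66 + 199) gives (1,5) = 122.
Anti-diagonal needs 575; the known cells sum to 467, so (5,1) = 108.
Row 5 must total 575; the given cells sum to 488, so (5,4) = 87.
Column 4 needs 575; the known cells sum to 425, so (4,4) = 150.
Main diagonal must total 575; the given cells sum to 495, so (2,2) = 80.
The remaining cell in row 2 is (2,5) = 575 − 516 = 59.
Row 4 needs 575; the known cells sum to 404, so (4,1) = 171.
Column 1 must total 575; the given cells sum to 481, so (3,1) = 94.
Using column 2: 143 + 80 + 129 + 31 + ? → (3,2) = 575 − 383 = 192.
Column 5 needs 575; the known cells sum to 439, so (3,5) = 136.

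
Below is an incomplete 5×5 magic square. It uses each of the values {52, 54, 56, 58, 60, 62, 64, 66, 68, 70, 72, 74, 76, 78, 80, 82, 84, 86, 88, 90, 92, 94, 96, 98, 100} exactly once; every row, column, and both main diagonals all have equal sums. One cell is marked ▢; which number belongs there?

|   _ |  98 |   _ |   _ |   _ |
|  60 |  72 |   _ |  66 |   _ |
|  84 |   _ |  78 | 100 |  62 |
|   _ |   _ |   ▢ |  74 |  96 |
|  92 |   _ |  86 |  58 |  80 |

The 25 entries sum to 1900, so each line sums to 1900/5 = 380.
From row 3, 380 − (84 + 78 + 100 + 62) gives (3,2) = 56.
Row 5: 92 + 86 + 58 + 80 + ? = 380, so (5,2) = 64.
Column 2: 98 + 72 + 56 + 64 + ? = 380, so (4,2) = 90.
Column 4 needs 380; the known cells sum to 298, so (1,4) = 82.
Using main diagonal: 72 + 78 + 74 + 80 + ? → (1,1) = 380 − 304 = 76.
Using anti-diagonal: 66 + 78 + 90 + 92 + ? → (1,5) = 380 − 326 = 54.
Row 1 needs 380; the known cells sum to 310, so (1,3) = 70.
Using column 1: 76 + 60 + 84 + 92 + ? → (4,1) = 380 − 312 = 68.
Column 5: 54 + 62 + 96 + 80 + ? = 380, so (2,5) = 88.
From row 2, 380 − (60 + 72 + 66 + 88) gives (2,3) = 94.
From row 4, 380 − (68 + 90 + 74 + 96) gives (4,3) = 52.

52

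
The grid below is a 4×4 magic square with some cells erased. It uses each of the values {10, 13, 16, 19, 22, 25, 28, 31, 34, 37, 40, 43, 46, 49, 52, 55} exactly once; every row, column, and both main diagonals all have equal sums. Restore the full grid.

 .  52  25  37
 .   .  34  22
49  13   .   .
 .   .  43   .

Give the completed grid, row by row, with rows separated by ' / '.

16 52 25 37 / 19 55 34 22 / 49 13 28 40 / 46 10 43 31

The 16 entries sum to 520, so each line sums to 520/4 = 130.
Row 1 must total 130; the given cells sum to 114, so (1,1) = 16.
Column 3 must total 130; the given cells sum to 102, so (3,3) = 28.
Anti-diagonal must total 130; the given cells sum to 84, so (4,1) = 46.
Using row 3: 49 + 13 + 28 + ? → (3,4) = 130 − 90 = 40.
Column 1 needs 130; the known cells sum to 111, so (2,1) = 19.
Using column 4: 37 + 22 + 40 + ? → (4,4) = 130 − 99 = 31.
Main diagonal: 16 + 28 + 31 + ? = 130, so (2,2) = 55.
Row 4 must total 130; the given cells sum to 120, so (4,2) = 10.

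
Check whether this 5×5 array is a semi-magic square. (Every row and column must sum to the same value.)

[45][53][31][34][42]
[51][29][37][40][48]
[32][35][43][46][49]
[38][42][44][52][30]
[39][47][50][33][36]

No — row 1 sums to 205 but row 4 sums to 206.

Row 1: 45 + 53 + 31 + 34 + 42 = 205.
Row 2: 51 + 29 + 37 + 40 + 48 = 205.
Row 3: 32 + 35 + 43 + 46 + 49 = 205.
Row 4: 38 + 42 + 44 + 52 + 30 = 206.
Row 5: 39 + 47 + 50 + 33 + 36 = 205.
Column 1: 45 + 51 + 32 + 38 + 39 = 205.
Column 2: 53 + 29 + 35 + 42 + 47 = 206.
Column 3: 31 + 37 + 43 + 44 + 50 = 205.
Column 4: 34 + 40 + 46 + 52 + 33 = 205.
Column 5: 42 + 48 + 49 + 30 + 36 = 205.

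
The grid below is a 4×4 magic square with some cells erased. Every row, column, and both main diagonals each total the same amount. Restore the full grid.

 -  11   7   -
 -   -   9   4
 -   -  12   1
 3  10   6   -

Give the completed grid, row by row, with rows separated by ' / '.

Column 3 is already complete: 7 + 9 + 12 + 6 = 34, so that is the magic constant.
Using row 4: 3 + 10 + 6 + ? → (4,4) = 34 − 19 = 15.
Column 4 needs 34; the known cells sum to 20, so (1,4) = 14.
The remaining cell in anti-diagonal is (3,2) = 34 − 26 = 8.
Row 1 must total 34; the given cells sum to 32, so (1,1) = 2.
From row 3, 34 − (8 + 12 + 1) gives (3,1) = 13.
The remaining cell in column 1 is (2,1) = 34 − 18 = 16.
Column 2 needs 34; the known cells sum to 29, so (2,2) = 5.

2 11 7 14 / 16 5 9 4 / 13 8 12 1 / 3 10 6 15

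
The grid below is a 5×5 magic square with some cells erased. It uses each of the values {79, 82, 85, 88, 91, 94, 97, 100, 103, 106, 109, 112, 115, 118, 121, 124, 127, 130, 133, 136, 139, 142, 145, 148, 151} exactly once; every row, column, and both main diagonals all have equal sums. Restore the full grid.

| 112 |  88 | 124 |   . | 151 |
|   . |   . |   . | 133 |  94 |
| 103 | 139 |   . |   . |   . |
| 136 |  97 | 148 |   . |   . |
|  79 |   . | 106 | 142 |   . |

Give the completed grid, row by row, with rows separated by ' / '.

112 88 124 100 151 / 145 121 82 133 94 / 103 139 115 91 127 / 136 97 148 109 85 / 79 130 106 142 118

The 25 entries sum to 2875, so each line sums to 2875/5 = 575.
The remaining cell in row 1 is (1,4) = 575 − 475 = 100.
Column 1 must total 575; the given cells sum to 430, so (2,1) = 145.
Anti-diagonal needs 575; the known cells sum to 460, so (3,3) = 115.
Column 3 needs 575; the known cells sum to 493, so (2,3) = 82.
Row 2 must total 575; the given cells sum to 454, so (2,2) = 121.
Using column 2: 88 + 121 + 139 + 97 + ? → (5,2) = 575 − 445 = 130.
Using row 5: 79 + 130 + 106 + 142 + ? → (5,5) = 575 − 457 = 118.
Main diagonal must total 575; the given cells sum to 466, so (4,4) = 109.
From row 4, 575 − (136 + 97 + 148 + 109) gives (4,5) = 85.
Using column 4: 100 + 133 + 109 + 142 + ? → (3,4) = 575 − 484 = 91.
Column 5 must total 575; the given cells sum to 448, so (3,5) = 127.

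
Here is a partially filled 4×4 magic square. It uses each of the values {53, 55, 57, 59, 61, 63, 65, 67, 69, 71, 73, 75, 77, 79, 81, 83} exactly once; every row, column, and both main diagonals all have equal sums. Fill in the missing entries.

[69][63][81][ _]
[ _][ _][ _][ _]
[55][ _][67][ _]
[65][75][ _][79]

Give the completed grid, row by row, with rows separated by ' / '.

69 63 81 59 / 83 57 71 61 / 55 77 67 73 / 65 75 53 79

The 16 entries sum to 1088, so each line sums to 1088/4 = 272.
From row 1, 272 − (69 + 63 + 81) gives (1,4) = 59.
Using row 4: 65 + 75 + 79 + ? → (4,3) = 272 − 219 = 53.
Column 1: 69 + 55 + 65 + ? = 272, so (2,1) = 83.
The remaining cell in column 3 is (2,3) = 272 − 201 = 71.
Main diagonal must total 272; the given cells sum to 215, so (2,2) = 57.
Anti-diagonal: 59 + 71 + 65 + ? = 272, so (3,2) = 77.
Using row 2: 83 + 57 + 71 + ? → (2,4) = 272 − 211 = 61.
Row 3 must total 272; the given cells sum to 199, so (3,4) = 73.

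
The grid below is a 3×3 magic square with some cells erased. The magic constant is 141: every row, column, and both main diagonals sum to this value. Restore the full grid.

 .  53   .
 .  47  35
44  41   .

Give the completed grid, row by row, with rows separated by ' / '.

38 53 50 / 59 47 35 / 44 41 56

From row 2, 141 − (47 + 35) gives (2,1) = 59.
Row 3 must total 141; the given cells sum to 85, so (3,3) = 56.
Column 1 needs 141; the known cells sum to 103, so (1,1) = 38.
Column 3: 35 + 56 + ? = 141, so (1,3) = 50.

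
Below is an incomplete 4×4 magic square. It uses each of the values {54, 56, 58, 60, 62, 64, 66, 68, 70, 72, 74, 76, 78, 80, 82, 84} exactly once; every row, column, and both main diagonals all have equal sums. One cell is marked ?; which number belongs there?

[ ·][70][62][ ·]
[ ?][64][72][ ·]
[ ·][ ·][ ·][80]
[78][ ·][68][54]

58

The 16 entries sum to 1104, so each line sums to 1104/4 = 276.
Row 4 needs 276; the known cells sum to 200, so (4,2) = 76.
The remaining cell in column 2 is (3,2) = 276 − 210 = 66.
From column 3, 276 − (62 + 72 + 68) gives (3,3) = 74.
Main diagonal needs 276; the known cells sum to 192, so (1,1) = 84.
From anti-diagonal, 276 − (72 + 66 + 78) gives (1,4) = 60.
Using row 3: 66 + 74 + 80 + ? → (3,1) = 276 − 220 = 56.
From column 1, 276 − (84 + 56 + 78) gives (2,1) = 58.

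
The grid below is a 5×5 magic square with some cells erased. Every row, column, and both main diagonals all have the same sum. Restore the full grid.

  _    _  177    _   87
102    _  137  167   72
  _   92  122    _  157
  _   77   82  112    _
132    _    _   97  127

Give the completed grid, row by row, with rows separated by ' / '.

Anti-diagonal is already complete: 87 + 167 + 122 + 77 + 132 = 585, so that is the magic constant.
Row 2 must total 585; the given cells sum to 478, so (2,2) = 107.
Using column 3: 177 + 137 + 122 + 82 + ? → (5,3) = 585 − 518 = 67.
Column 5 must total 585; the given cells sum to 443, so (4,5) = 142.
Main diagonal needs 585; the known cells sum to 468, so (1,1) = 117.
Row 4: 77 + 82 + 112 + 142 + ? = 585, so (4,1) = 172.
Using row 5: 132 + 67 + 97 + 127 + ? → (5,2) = 585 − 423 = 162.
From column 1, 585 − (117 + 102 + 172 + 132) gives (3,1) = 62.
Column 2 must total 585; the given cells sum to 438, so (1,2) = 147.
Using row 1: 117 + 147 + 177 + 87 + ? → (1,4) = 585 − 528 = 57.
Row 3: 62 + 92 + 122 + 157 + ? = 585, so (3,4) = 152.

117 147 177 57 87 / 102 107 137 167 72 / 62 92 122 152 157 / 172 77 82 112 142 / 132 162 67 97 127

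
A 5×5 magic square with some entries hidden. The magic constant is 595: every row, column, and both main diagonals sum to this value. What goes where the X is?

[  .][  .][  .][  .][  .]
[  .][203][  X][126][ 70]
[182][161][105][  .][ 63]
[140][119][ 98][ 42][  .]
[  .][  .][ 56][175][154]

Row 3 needs 595; the known cells sum to 511, so (3,4) = 84.
From row 4, 595 − (140 + 119 + 98 + 42) gives (4,5) = 196.
The remaining cell in column 4 is (1,4) = 595 − 427 = 168.
From column 5, 595 − (70 + 63 + 196 + 154) gives (1,5) = 112.
Main diagonal must total 595; the given cells sum to 504, so (1,1) = 91.
The remaining cell in anti-diagonal is (5,1) = 595 − 462 = 133.
Row 5 needs 595; the known cells sum to 518, so (5,2) = 77.
Column 1: 91 + 182 + 140 + 133 + ? = 595, so (2,1) = 49.
From column 2, 595 − (203 + 161 + 119 + 77) gives (1,2) = 35.
Row 1 must total 595; the given cells sum to 406, so (1,3) = 189.
Row 2: 49 + 203 + 126 + 70 + ? = 595, so (2,3) = 147.

147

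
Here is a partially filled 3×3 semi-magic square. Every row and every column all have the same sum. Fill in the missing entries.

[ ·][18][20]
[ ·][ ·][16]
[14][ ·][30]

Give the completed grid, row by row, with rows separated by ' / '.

28 18 20 / 24 26 16 / 14 22 30

Column 3 is already complete: 20 + 16 + 30 = 66, so that is the magic constant.
Row 1: 18 + 20 + ? = 66, so (1,1) = 28.
The remaining cell in row 3 is (3,2) = 66 − 44 = 22.
Column 1 needs 66; the known cells sum to 42, so (2,1) = 24.
Column 2: 18 + 22 + ? = 66, so (2,2) = 26.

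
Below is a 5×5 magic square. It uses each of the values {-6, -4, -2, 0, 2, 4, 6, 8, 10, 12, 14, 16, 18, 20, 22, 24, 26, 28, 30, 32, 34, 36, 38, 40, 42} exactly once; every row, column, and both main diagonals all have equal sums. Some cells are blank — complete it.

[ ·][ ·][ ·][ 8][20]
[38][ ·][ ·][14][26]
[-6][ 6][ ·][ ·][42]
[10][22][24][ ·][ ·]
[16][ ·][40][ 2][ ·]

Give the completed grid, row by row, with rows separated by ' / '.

The 25 entries sum to 450, so each line sums to 450/5 = 90.
Using column 1: 38 + (-6) + 10 + 16 + ? → (1,1) = 90 − 58 = 32.
Anti-diagonal needs 90; the known cells sum to 72, so (3,3) = 18.
From row 3, 90 − (-6 + 6 + 18 + 42) gives (3,4) = 30.
Using column 4: 8 + 14 + 30 + 2 + ? → (4,4) = 90 − 54 = 36.
From row 4, 90 − (10 + 22 + 24 + 36) gives (4,5) = -2.
Column 5 needs 90; the known cells sum to 86, so (5,5) = 4.
Main diagonal needs 90; the known cells sum to 90, so (2,2) = 0.
Row 2 must total 90; the given cells sum to 78, so (2,3) = 12.
Using row 5: 16 + 40 + 2 + 4 + ? → (5,2) = 90 − 62 = 28.
Column 2 needs 90; the known cells sum to 56, so (1,2) = 34.
Using column 3: 12 + 18 + 24 + 40 + ? → (1,3) = 90 − 94 = -4.

32 34 -4 8 20 / 38 0 12 14 26 / -6 6 18 30 42 / 10 22 24 36 -2 / 16 28 40 2 4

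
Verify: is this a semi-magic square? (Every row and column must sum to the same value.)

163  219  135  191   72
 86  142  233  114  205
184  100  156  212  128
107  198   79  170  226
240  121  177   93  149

Yes

Row 1: 163 + 219 + 135 + 191 + 72 = 780.
Row 2: 86 + 142 + 233 + 114 + 205 = 780.
Row 3: 184 + 100 + 156 + 212 + 128 = 780.
Row 4: 107 + 198 + 79 + 170 + 226 = 780.
Row 5: 240 + 121 + 177 + 93 + 149 = 780.
Column 1: 163 + 86 + 184 + 107 + 240 = 780.
Column 2: 219 + 142 + 100 + 198 + 121 = 780.
Column 3: 135 + 233 + 156 + 79 + 177 = 780.
Column 4: 191 + 114 + 212 + 170 + 93 = 780.
Column 5: 72 + 205 + 128 + 226 + 149 = 780.
All lines sum to 780.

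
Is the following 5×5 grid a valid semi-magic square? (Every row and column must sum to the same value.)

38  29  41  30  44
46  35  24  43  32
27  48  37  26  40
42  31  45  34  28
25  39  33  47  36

Row 1: 38 + 29 + 41 + 30 + 44 = 182.
Row 2: 46 + 35 + 24 + 43 + 32 = 180.
Row 3: 27 + 48 + 37 + 26 + 40 = 178.
Row 4: 42 + 31 + 45 + 34 + 28 = 180.
Row 5: 25 + 39 + 33 + 47 + 36 = 180.
Column 1: 38 + 46 + 27 + 42 + 25 = 178.
Column 2: 29 + 35 + 48 + 31 + 39 = 182.
Column 3: 41 + 24 + 37 + 45 + 33 = 180.
Column 4: 30 + 43 + 26 + 34 + 47 = 180.
Column 5: 44 + 32 + 40 + 28 + 36 = 180.

No — column 2 sums to 182 but column 4 sums to 180.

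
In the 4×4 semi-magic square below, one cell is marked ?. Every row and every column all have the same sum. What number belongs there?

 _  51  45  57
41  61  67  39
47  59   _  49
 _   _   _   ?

Row 2 is complete and sums to 208; that is the magic constant.
Using row 1: 51 + 45 + 57 + ? → (1,1) = 208 − 153 = 55.
From row 3, 208 − (47 + 59 + 49) gives (3,3) = 53.
Column 1: 55 + 41 + 47 + ? = 208, so (4,1) = 65.
Using column 2: 51 + 61 + 59 + ? → (4,2) = 208 − 171 = 37.
The remaining cell in column 3 is (4,3) = 208 − 165 = 43.
Column 4: 57 + 39 + 49 + ? = 208, so (4,4) = 63.

63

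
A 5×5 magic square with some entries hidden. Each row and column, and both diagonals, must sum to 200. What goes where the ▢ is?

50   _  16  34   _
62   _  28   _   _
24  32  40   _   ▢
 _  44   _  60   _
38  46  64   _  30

Row 5: 38 + 46 + 64 + 30 + ? = 200, so (5,4) = 22.
Column 1: 50 + 62 + 24 + 38 + ? = 200, so (4,1) = 26.
The remaining cell in column 3 is (4,3) = 200 − 148 = 52.
The remaining cell in main diagonal is (2,2) = 200 − 180 = 20.
Using row 4: 26 + 44 + 52 + 60 + ? → (4,5) = 200 − 182 = 18.
The remaining cell in column 2 is (1,2) = 200 − 142 = 58.
Row 1 needs 200; the known cells sum to 158, so (1,5) = 42.
Anti-diagonal needs 200; the known cells sum to 164, so (2,4) = 36.
Row 2 needs 200; the known cells sum to 146, so (2,5) = 54.
The remaining cell in column 4 is (3,4) = 200 − 152 = 48.
Using column 5: 42 + 54 + 18 + 30 + ? → (3,5) = 200 − 144 = 56.

56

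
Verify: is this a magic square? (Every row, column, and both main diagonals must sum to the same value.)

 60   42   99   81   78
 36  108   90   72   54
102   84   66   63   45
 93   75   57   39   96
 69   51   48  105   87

Row 1: 60 + 42 + 99 + 81 + 78 = 360.
Row 2: 36 + 108 + 90 + 72 + 54 = 360.
Row 3: 102 + 84 + 66 + 63 + 45 = 360.
Row 4: 93 + 75 + 57 + 39 + 96 = 360.
Row 5: 69 + 51 + 48 + 105 + 87 = 360.
Column 1: 60 + 36 + 102 + 93 + 69 = 360.
Column 2: 42 + 108 + 84 + 75 + 51 = 360.
Column 3: 99 + 90 + 66 + 57 + 48 = 360.
Column 4: 81 + 72 + 63 + 39 + 105 = 360.
Column 5: 78 + 54 + 45 + 96 + 87 = 360.
Main diagonal: 60 + 108 + 66 + 39 + 87 = 360.
Anti-diagonal: 78 + 72 + 66 + 75 + 69 = 360.
All lines sum to 360.

Yes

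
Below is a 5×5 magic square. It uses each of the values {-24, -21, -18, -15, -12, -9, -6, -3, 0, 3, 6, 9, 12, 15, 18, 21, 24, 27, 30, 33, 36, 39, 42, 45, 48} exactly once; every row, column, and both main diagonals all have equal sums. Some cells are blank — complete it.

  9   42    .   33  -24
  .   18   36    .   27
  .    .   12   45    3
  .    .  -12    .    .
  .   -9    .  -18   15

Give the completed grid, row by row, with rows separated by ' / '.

9 42 0 33 -24 / -15 18 36 -6 27 / 21 -21 12 45 3 / -3 30 -12 6 39 / 48 -9 24 -18 15

The 25 entries sum to 300, so each line sums to 300/5 = 60.
Row 1 needs 60; the known cells sum to 60, so (1,3) = 0.
The remaining cell in column 3 is (5,3) = 60 − 36 = 24.
From column 5, 60 − (-24 + 27 + 3 + 15) gives (4,5) = 39.
Using main diagonal: 9 + 18 + 12 + 15 + ? → (4,4) = 60 − 54 = 6.
Row 5 needs 60; the known cells sum to 12, so (5,1) = 48.
Using column 4: 33 + 45 + 6 + (-18) + ? → (2,4) = 60 − 66 = -6.
Anti-diagonal needs 60; the known cells sum to 30, so (4,2) = 30.
The remaining cell in row 2 is (2,1) = 60 − 75 = -15.
Row 4: 30 + (-12) + 6 + 39 + ? = 60, so (4,1) = -3.
Column 1 must total 60; the given cells sum to 39, so (3,1) = 21.
From column 2, 60 − (42 + 18 + 30 + (-9)) gives (3,2) = -21.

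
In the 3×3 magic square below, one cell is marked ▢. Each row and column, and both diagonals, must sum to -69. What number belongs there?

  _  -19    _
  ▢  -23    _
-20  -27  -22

-25

Main diagonal: -23 + (-22) + ? = -69, so (1,1) = -24.
Using anti-diagonal: -23 + (-20) + ? → (1,3) = -69 − (-43) = -26.
Using column 1: -24 + (-20) + ? → (2,1) = -69 − (-44) = -25.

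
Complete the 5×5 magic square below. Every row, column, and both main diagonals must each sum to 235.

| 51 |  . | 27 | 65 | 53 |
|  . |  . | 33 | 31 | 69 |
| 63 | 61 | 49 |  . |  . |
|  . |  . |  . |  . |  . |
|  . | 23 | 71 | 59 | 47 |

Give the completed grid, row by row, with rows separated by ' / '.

51 39 27 65 53 / 57 45 33 31 69 / 63 61 49 37 25 / 29 67 55 43 41 / 35 23 71 59 47

Using row 1: 51 + 27 + 65 + 53 + ? → (1,2) = 235 − 196 = 39.
Row 5 must total 235; the given cells sum to 200, so (5,1) = 35.
Column 3: 27 + 33 + 49 + 71 + ? = 235, so (4,3) = 55.
Anti-diagonal needs 235; the known cells sum to 168, so (4,2) = 67.
The remaining cell in column 2 is (2,2) = 235 − 190 = 45.
Main diagonal: 51 + 45 + 49 + 47 + ? = 235, so (4,4) = 43.
Row 2: 45 + 33 + 31 + 69 + ? = 235, so (2,1) = 57.
Column 1 must total 235; the given cells sum to 206, so (4,1) = 29.
Column 4 must total 235; the given cells sum to 198, so (3,4) = 37.
From row 3, 235 − (63 + 61 + 49 + 37) gives (3,5) = 25.
The remaining cell in row 4 is (4,5) = 235 − 194 = 41.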